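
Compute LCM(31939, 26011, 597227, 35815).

2590728779761655

lcm(31939, 26011) = 31939·26011/gcd = 830765329/19 = 43724491
lcm(43724491, 597227) = 43724491·597227/gcd = 26113446586457/19 = 1374391925603
lcm(1374391925603, 35815) = 1374391925603·35815/gcd = 49223846815471445/19 = 2590728779761655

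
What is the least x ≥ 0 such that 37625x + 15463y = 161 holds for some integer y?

217

Euclid: 37625 = 2·15463 + 6699; 15463 = 2·6699 + 2065; 6699 = 3·2065 + 504; 2065 = 4·504 + 49; 504 = 10·49 + 14; 49 = 3·14 + 7; 14 = 2·7 + 0 → gcd = 7; 161 = 7·23.
Back-substitution yields 37625·(-951) + 15463·(2314) = 7, so one solution is x = -951·23 = -21873, y = 2314·23 = 53222.
Solutions in x differ by 15463/7 = 2209; the one in [0, 2209) is -21873 mod 2209 = 217.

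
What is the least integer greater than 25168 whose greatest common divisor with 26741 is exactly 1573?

gcd(t, 26741) = 1573 forces 1573 | t; write t = 1573s. Then gcd(1573s, 1573·17) = 1573·gcd(s, 17), so need gcd(s, 17) = 1.
1573s > 25168 gives s ≥ 17. The least s ≥ 17 coprime to 17 is 18, so t = 1573·18 = 28314.

28314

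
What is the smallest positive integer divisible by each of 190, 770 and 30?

190 = 2 · 5 · 19; 770 = 2 · 5 · 7 · 11; 30 = 2 · 3 · 5
lcm takes max exponent of each prime: 2 · 3 · 5 · 7 · 11 · 19 = 43890

43890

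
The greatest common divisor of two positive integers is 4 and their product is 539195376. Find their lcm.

For any two positive integers, gcd × lcm equals their product. Hence lcm = 539195376 / 4 = 134798844.

134798844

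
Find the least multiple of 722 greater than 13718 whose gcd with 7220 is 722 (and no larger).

Multiples of 722 above 13718: 722·20, 722·21, … . Need the cofactor coprime to 7220/722 = 10.
Checking s = 20, 21, … the first with gcd(s, 10) = 1 is s = 21, giving 15162.

15162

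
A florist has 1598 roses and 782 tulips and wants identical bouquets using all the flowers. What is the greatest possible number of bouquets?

1598 = 2 · 17 · 47
782 = 2 · 17 · 23
Common: 2 · 17 = 34

34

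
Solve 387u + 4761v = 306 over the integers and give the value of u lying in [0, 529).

50

Reduce mod 4761: 387u ≡ 306 (mod 4761). With g = gcd(387, 4761) = 9 dividing 306, divide through: 43u ≡ 34 (mod 529).
Since gcd(43, 529) = 1, u ≡ 34·(43)⁻¹ ≡ 50 (mod 529). Smallest non-negative: 50.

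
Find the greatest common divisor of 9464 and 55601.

9464 = 2³ · 7 · 13²
55601 = 7 · 13² · 47
Common: 7 · 13² = 1183

1183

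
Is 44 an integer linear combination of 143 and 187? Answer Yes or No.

gcd(143, 187): 187 = 1·143 + 44; 143 = 3·44 + 11; 44 = 4·11 + 0 → 11
11 divides 44, so a solution exists.

Yes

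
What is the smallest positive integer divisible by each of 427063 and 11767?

717892903

gcd first: 427063 = 36·11767 + 3451; 11767 = 3·3451 + 1414; 3451 = 2·1414 + 623; 1414 = 2·623 + 168; 623 = 3·168 + 119; 168 = 1·119 + 49; 119 = 2·49 + 21; 49 = 2·21 + 7; 21 = 3·7 + 0 → gcd = 7
lcm = 427063·11767/gcd = 5025250321/7 = 717892903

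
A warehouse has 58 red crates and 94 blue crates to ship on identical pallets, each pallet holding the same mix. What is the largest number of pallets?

58 = 2 · 29
94 = 2 · 47
Common: 2 = 2

2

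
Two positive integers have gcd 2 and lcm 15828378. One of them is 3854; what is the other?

8214

Using ab = gcd(a,b)·lcm(a,b) = 2·15828378 = 31656756, we get b = 31656756/3854 = 8214.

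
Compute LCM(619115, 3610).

1238230

619115 = 5 · 7³ · 19²; 3610 = 2 · 5 · 19²
max exponents: 2 · 5 · 7³ · 19² = 1238230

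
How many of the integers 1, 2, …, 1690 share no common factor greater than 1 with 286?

709

Prime factors of 286: 2, 11, 13. Count integers ≤ 1690 divisible by none of them.
By inclusion–exclusion: 1690 − ⌊1690/2⌋ − ⌊1690/11⌋ − ⌊1690/13⌋ + ⌊1690/22⌋ + ⌊1690/26⌋ + ⌊1690/143⌋ − ⌊1690/286⌋ = 709.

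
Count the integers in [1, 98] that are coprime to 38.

46

Prime factors of 38: 2, 19. Count integers ≤ 98 divisible by none of them.
By inclusion–exclusion: 98 − ⌊98/2⌋ − ⌊98/19⌋ + ⌊98/38⌋ = 46.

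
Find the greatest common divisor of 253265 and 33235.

Euclid: 253265 = 7·33235 + 20620; 33235 = 1·20620 + 12615; 20620 = 1·12615 + 8005; 12615 = 1·8005 + 4610; 8005 = 1·4610 + 3395; 4610 = 1·3395 + 1215; 3395 = 2·1215 + 965; 1215 = 1·965 + 250; 965 = 3·250 + 215; 250 = 1·215 + 35; 215 = 6·35 + 5; 35 = 7·5 + 0. Last nonzero remainder: 5.

5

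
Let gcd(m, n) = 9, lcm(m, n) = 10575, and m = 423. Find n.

Using mn = gcd(m,n)·lcm(m,n) = 9·10575 = 95175, we get n = 95175/423 = 225.

225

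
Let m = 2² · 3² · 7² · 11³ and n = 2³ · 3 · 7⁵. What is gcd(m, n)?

588

min exponent per shared prime: 2² · 3 · 7² = 588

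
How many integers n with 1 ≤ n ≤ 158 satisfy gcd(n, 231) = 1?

Prime factors of 231: 3, 7, 11. Count integers ≤ 158 divisible by none of them.
By inclusion–exclusion: 158 − ⌊158/3⌋ − ⌊158/7⌋ − ⌊158/11⌋ + ⌊158/21⌋ + ⌊158/33⌋ + ⌊158/77⌋ − ⌊158/231⌋ = 83.

83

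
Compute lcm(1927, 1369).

1927 = 41 · 47; 1369 = 37²
max exponents: 37² · 41 · 47 = 2638063

2638063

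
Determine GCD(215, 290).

215 = 5 · 43
290 = 2 · 5 · 29
Common: 5 = 5

5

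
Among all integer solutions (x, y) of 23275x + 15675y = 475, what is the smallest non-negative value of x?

31

gcd(23275, 15675) = 475 (Euclid: 23275 = 1·15675 + 7600; 15675 = 2·7600 + 475; 7600 = 16·475 + 0), and 475 | 475.
Extended Euclid: 23275·(-2) + 15675·(3) = 475. Scale by 1: x₀ = -2.
General solution x = x₀ + 33t; reducing mod 33 gives x = 31 (and y = -46).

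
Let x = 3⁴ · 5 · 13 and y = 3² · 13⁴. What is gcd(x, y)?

117

min exponent per shared prime: 3² · 13 = 117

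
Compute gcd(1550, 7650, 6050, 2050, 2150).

gcd(1550, 7650): 7650 = 4·1550 + 1450; 1550 = 1·1450 + 100; 1450 = 14·100 + 50; 100 = 2·50 + 0 → 50
gcd(50, 6050): 6050 = 121·50 + 0 → 50
gcd(50, 2050): 2050 = 41·50 + 0 → 50
gcd(50, 2150): 2150 = 43·50 + 0 → 50

50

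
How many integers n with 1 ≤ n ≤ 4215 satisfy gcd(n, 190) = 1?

1597

Prime factors of 190: 2, 5, 19. Count integers ≤ 4215 divisible by none of them.
By inclusion–exclusion: 4215 − ⌊4215/2⌋ − ⌊4215/5⌋ − ⌊4215/19⌋ + ⌊4215/10⌋ + ⌊4215/38⌋ + ⌊4215/95⌋ − ⌊4215/190⌋ = 1597.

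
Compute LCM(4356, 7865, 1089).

lcm(4356, 7865) = 4356·7865/gcd = 34259940/121 = 283140
lcm(283140, 1089) = 283140·1089/gcd = 308339460/1089 = 283140

283140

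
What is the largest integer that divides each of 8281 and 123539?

169

Euclid: 123539 = 14·8281 + 7605; 8281 = 1·7605 + 676; 7605 = 11·676 + 169; 676 = 4·169 + 0. Last nonzero remainder: 169.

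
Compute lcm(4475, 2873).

gcd first: 4475 = 1·2873 + 1602; 2873 = 1·1602 + 1271; 1602 = 1·1271 + 331; 1271 = 3·331 + 278; 331 = 1·278 + 53; 278 = 5·53 + 13; 53 = 4·13 + 1; 13 = 13·1 + 0 → gcd = 1
lcm = 4475·2873/gcd = 12856675/1 = 12856675

12856675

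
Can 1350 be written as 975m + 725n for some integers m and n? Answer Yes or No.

gcd(975, 725): 975 = 1·725 + 250; 725 = 2·250 + 225; 250 = 1·225 + 25; 225 = 9·25 + 0 → 25
25 divides 1350, so a solution exists.

Yes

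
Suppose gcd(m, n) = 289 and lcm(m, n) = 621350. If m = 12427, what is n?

14450

m·n = gcd·lcm = 289·621350 = 179570150, so n = 179570150/12427 = 14450.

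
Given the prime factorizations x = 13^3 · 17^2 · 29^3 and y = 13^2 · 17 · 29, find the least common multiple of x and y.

15485380937

max exponent per prime: 13^3 · 17^2 · 29^3 = 15485380937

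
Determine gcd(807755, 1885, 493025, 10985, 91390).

65

807755 = 5 · 13 · 17² · 43; 1885 = 5 · 13 · 29; 493025 = 5² · 13 · 37 · 41; 10985 = 5 · 13³; 91390 = 2 · 5 · 13 · 19 · 37
gcd takes min exponent of each prime: 5 · 13 = 65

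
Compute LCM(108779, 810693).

88186373847

108779 = 11² · 29 · 31; 810693 = 3² · 13³ · 41
max exponents: 3² · 11² · 13³ · 29 · 31 · 41 = 88186373847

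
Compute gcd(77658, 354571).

77658 = 2 · 3 · 7 · 43²
354571 = 7 · 37³
Common: 7 = 7

7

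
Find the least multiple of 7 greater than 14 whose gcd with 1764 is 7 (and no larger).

35

Multiples of 7 above 14: 7·3, 7·4, … . Need the cofactor coprime to 1764/7 = 252.
Checking s = 3, 4, … the first with gcd(s, 252) = 1 is s = 5, giving 35.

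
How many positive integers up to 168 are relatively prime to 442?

442 = 2·13·17. Inclusion–exclusion on these primes:
168 − ⌊168/2⌋ − ⌊168/13⌋ − ⌊168/17⌋ + ⌊168/26⌋ + ⌊168/34⌋ + ⌊168/221⌋ − ⌊168/442⌋ = 73

73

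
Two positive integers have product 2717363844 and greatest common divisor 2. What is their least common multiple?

1358681922

For any two positive integers, gcd × lcm equals their product. Hence lcm = 2717363844 / 2 = 1358681922.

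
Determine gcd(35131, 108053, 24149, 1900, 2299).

19

gcd(35131, 108053): 108053 = 3·35131 + 2660; 35131 = 13·2660 + 551; 2660 = 4·551 + 456; 551 = 1·456 + 95; 456 = 4·95 + 76; 95 = 1·76 + 19; 76 = 4·19 + 0 → 19
gcd(19, 24149): 24149 = 1271·19 + 0 → 19
gcd(19, 1900): 1900 = 100·19 + 0 → 19
gcd(19, 2299): 2299 = 121·19 + 0 → 19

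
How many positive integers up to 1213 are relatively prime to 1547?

904

1547 = 7·13·17. Inclusion–exclusion on these primes:
1213 − ⌊1213/7⌋ − ⌊1213/13⌋ − ⌊1213/17⌋ + ⌊1213/91⌋ + ⌊1213/119⌋ + ⌊1213/221⌋ − ⌊1213/1547⌋ = 904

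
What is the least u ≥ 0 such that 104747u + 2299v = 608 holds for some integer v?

93

gcd(104747, 2299) = 19 (Euclid: 104747 = 45·2299 + 1292; 2299 = 1·1292 + 1007; 1292 = 1·1007 + 285; 1007 = 3·285 + 152; 285 = 1·152 + 133; 152 = 1·133 + 19; 133 = 7·19 + 0), and 19 | 608.
Extended Euclid: 104747·(-16) + 2299·(729) = 19. Scale by 32: u₀ = -512.
General solution u = u₀ + 121t; reducing mod 121 gives u = 93 (and v = -4237).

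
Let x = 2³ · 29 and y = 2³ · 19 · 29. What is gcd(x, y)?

232

min exponent per shared prime: 2³ · 29 = 232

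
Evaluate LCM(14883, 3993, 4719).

14883 = 3 · 11² · 41; 3993 = 3 · 11³; 4719 = 3 · 11² · 13
lcm takes max exponent of each prime: 3 · 11³ · 13 · 41 = 2128269

2128269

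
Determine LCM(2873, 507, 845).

43095

2873 = 13² · 17; 507 = 3 · 13²; 845 = 5 · 13²
lcm takes max exponent of each prime: 3 · 5 · 13² · 17 = 43095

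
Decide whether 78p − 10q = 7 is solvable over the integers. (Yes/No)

No

gcd(78, 10): 78 = 7·10 + 8; 10 = 1·8 + 2; 8 = 4·2 + 0 → 2
2 does not divide 7, so a solution does not exist.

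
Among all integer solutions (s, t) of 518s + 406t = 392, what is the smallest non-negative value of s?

18

gcd(518, 406) = 14 (Euclid: 518 = 1·406 + 112; 406 = 3·112 + 70; 112 = 1·70 + 42; 70 = 1·42 + 28; 42 = 1·28 + 14; 28 = 2·14 + 0), and 14 | 392.
Extended Euclid: 518·(11) + 406·(-14) = 14. Scale by 28: s₀ = 308.
General solution s = s₀ + 29k; reducing mod 29 gives s = 18 (and t = -22).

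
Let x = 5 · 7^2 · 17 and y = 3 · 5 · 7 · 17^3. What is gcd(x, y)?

595

min exponent per shared prime: 5 · 7 · 17 = 595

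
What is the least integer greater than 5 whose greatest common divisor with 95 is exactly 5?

95 = 5·19. Any k with gcd(k, 95) = 5 is a multiple of 5, say 5s, with s coprime to 19.
Need s > 5/5, so s ≥ 2. First s ≥ 2 with gcd(s, 19) = 1 is s = 2. Thus k = 5·2 = 10.

10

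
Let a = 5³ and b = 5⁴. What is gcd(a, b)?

125

min exponent per shared prime: 5³ = 125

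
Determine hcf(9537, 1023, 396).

gcd(9537, 1023): 9537 = 9·1023 + 330; 1023 = 3·330 + 33; 330 = 10·33 + 0 → 33
gcd(33, 396): 396 = 12·33 + 0 → 33

33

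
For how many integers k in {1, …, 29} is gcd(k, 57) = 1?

19

Prime factors of 57: 3, 19. Count integers ≤ 29 divisible by none of them.
By inclusion–exclusion: 29 − ⌊29/3⌋ − ⌊29/19⌋ + ⌊29/57⌋ = 19.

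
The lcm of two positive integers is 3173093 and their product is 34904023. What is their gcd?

11

gcd·lcm = product, so gcd = 34904023/3173093 = 11.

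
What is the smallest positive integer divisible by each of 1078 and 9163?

18326

1078 = 2 · 7² · 11; 9163 = 7² · 11 · 17
max exponents: 2 · 7² · 11 · 17 = 18326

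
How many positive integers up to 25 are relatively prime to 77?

20

77 = 7·11. Inclusion–exclusion on these primes:
25 − ⌊25/7⌋ − ⌊25/11⌋ + ⌊25/77⌋ = 20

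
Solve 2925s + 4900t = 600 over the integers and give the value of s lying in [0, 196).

gcd(2925, 4900) = 25 (Euclid: 4900 = 1·2925 + 1975; 2925 = 1·1975 + 950; 1975 = 2·950 + 75; 950 = 12·75 + 50; 75 = 1·50 + 25; 50 = 2·25 + 0), and 25 | 600.
Extended Euclid: 2925·(-67) + 4900·(40) = 25. Scale by 24: s₀ = -1608.
General solution s = s₀ + 196k; reducing mod 196 gives s = 156 (and t = -93).

156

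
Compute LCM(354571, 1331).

354571 = 7 · 37³; 1331 = 11³
max exponents: 7 · 11³ · 37³ = 471934001

471934001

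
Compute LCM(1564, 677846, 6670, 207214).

274597698941020

1564 = 2² · 17 · 23; 677846 = 2 · 13 · 29² · 31; 6670 = 2 · 5 · 23 · 29; 207214 = 2 · 7 · 19² · 41
lcm takes max exponent of each prime: 2² · 5 · 7 · 13 · 17 · 19² · 23 · 29² · 31 · 41 = 274597698941020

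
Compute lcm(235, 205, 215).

235 = 5 · 47; 205 = 5 · 41; 215 = 5 · 43
lcm takes max exponent of each prime: 5 · 41 · 43 · 47 = 414305

414305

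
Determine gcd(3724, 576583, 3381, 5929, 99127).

49

gcd(3724, 576583): 576583 = 154·3724 + 3087; 3724 = 1·3087 + 637; 3087 = 4·637 + 539; 637 = 1·539 + 98; 539 = 5·98 + 49; 98 = 2·49 + 0 → 49
gcd(49, 3381): 3381 = 69·49 + 0 → 49
gcd(49, 5929): 5929 = 121·49 + 0 → 49
gcd(49, 99127): 99127 = 2023·49 + 0 → 49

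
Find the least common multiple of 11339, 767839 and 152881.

200250107683

11339 = 17 · 23 · 29; 767839 = 17 · 31² · 47; 152881 = 17² · 23²
lcm takes max exponent of each prime: 17² · 23² · 29 · 31² · 47 = 200250107683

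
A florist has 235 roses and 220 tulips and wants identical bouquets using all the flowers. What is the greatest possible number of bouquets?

5

235 = 5 · 47
220 = 2² · 5 · 11
Common: 5 = 5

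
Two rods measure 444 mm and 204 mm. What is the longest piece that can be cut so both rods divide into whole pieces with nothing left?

12

444 = 2² · 3 · 37
204 = 2² · 3 · 17
Common: 2² · 3 = 12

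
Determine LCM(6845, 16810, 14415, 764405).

lcm(6845, 16810) = 6845·16810/gcd = 115064450/5 = 23012890
lcm(23012890, 14415) = 23012890·14415/gcd = 331730809350/5 = 66346161870
lcm(66346161870, 764405) = 66346161870·764405/gcd = 50715337864237350/5 = 10143067572847470

10143067572847470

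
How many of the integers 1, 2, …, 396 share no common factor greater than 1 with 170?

170 = 2·5·17. Inclusion–exclusion on these primes:
396 − ⌊396/2⌋ − ⌊396/5⌋ − ⌊396/17⌋ + ⌊396/10⌋ + ⌊396/34⌋ + ⌊396/85⌋ − ⌊396/170⌋ = 148

148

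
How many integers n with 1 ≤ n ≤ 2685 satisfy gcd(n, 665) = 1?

Prime factors of 665: 5, 7, 19. Count integers ≤ 2685 divisible by none of them.
By inclusion–exclusion: 2685 − ⌊2685/5⌋ − ⌊2685/7⌋ − ⌊2685/19⌋ + ⌊2685/35⌋ + ⌊2685/95⌋ + ⌊2685/133⌋ − ⌊2685/665⌋ = 1744.

1744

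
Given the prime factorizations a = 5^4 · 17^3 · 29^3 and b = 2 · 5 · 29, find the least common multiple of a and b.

149778946250

max exponent per prime: 2 · 5^4 · 17^3 · 29^3 = 149778946250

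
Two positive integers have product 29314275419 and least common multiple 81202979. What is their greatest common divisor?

361

gcd·lcm = product, so gcd = 29314275419/81202979 = 361.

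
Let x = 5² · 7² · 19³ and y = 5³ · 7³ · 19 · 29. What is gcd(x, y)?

min exponent per shared prime: 5² · 7² · 19 = 23275

23275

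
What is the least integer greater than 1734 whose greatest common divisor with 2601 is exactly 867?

Multiples of 867 above 1734: 867·3, 867·4, … . Need the cofactor coprime to 2601/867 = 3.
Checking s = 3, 4, … the first with gcd(s, 3) = 1 is s = 4, giving 3468.

3468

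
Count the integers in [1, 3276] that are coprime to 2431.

2587

2431 = 11·13·17. Inclusion–exclusion on these primes:
3276 − ⌊3276/11⌋ − ⌊3276/13⌋ − ⌊3276/17⌋ + ⌊3276/143⌋ + ⌊3276/187⌋ + ⌊3276/221⌋ − ⌊3276/2431⌋ = 2587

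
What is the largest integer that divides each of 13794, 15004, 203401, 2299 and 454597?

gcd(13794, 15004): 15004 = 1·13794 + 1210; 13794 = 11·1210 + 484; 1210 = 2·484 + 242; 484 = 2·242 + 0 → 242
gcd(242, 203401): 203401 = 840·242 + 121; 242 = 2·121 + 0 → 121
gcd(121, 2299): 2299 = 19·121 + 0 → 121
gcd(121, 454597): 454597 = 3757·121 + 0 → 121

121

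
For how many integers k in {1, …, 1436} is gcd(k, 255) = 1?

721

Prime factors of 255: 3, 5, 17. Count integers ≤ 1436 divisible by none of them.
By inclusion–exclusion: 1436 − ⌊1436/3⌋ − ⌊1436/5⌋ − ⌊1436/17⌋ + ⌊1436/15⌋ + ⌊1436/51⌋ + ⌊1436/85⌋ − ⌊1436/255⌋ = 721.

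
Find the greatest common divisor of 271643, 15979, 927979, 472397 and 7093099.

19

gcd(271643, 15979): 271643 = 17·15979 + 0 → 15979
gcd(15979, 927979): 927979 = 58·15979 + 1197; 15979 = 13·1197 + 418; 1197 = 2·418 + 361; 418 = 1·361 + 57; 361 = 6·57 + 19; 57 = 3·19 + 0 → 19
gcd(19, 472397): 472397 = 24863·19 + 0 → 19
gcd(19, 7093099): 7093099 = 373321·19 + 0 → 19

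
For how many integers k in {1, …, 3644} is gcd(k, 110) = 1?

1325

110 = 2·5·11. Inclusion–exclusion on these primes:
3644 − ⌊3644/2⌋ − ⌊3644/5⌋ − ⌊3644/11⌋ + ⌊3644/10⌋ + ⌊3644/22⌋ + ⌊3644/55⌋ − ⌊3644/110⌋ = 1325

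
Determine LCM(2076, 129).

89268

2076 = 2² · 3 · 173; 129 = 3 · 43
max exponents: 2² · 3 · 43 · 173 = 89268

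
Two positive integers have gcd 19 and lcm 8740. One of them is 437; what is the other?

380

p·q = gcd·lcm = 19·8740 = 166060, so q = 166060/437 = 380.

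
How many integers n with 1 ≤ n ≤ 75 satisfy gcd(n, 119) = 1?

61

Prime factors of 119: 7, 17. Count integers ≤ 75 divisible by none of them.
By inclusion–exclusion: 75 − ⌊75/7⌋ − ⌊75/17⌋ + ⌊75/119⌋ = 61.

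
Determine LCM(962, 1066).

962 = 2 · 13 · 37; 1066 = 2 · 13 · 41
max exponents: 2 · 13 · 37 · 41 = 39442

39442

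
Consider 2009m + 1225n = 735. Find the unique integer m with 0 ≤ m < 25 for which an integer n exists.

Reduce mod 1225: 2009m ≡ 735 (mod 1225). With g = gcd(2009, 1225) = 49 dividing 735, divide through: 41m ≡ 15 (mod 25).
Since gcd(41, 25) = 1, m ≡ 15·(41)⁻¹ ≡ 15 (mod 25). Smallest non-negative: 15.

15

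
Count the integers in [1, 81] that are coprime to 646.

37

646 = 2·17·19. Inclusion–exclusion on these primes:
81 − ⌊81/2⌋ − ⌊81/17⌋ − ⌊81/19⌋ + ⌊81/34⌋ + ⌊81/38⌋ + ⌊81/323⌋ − ⌊81/646⌋ = 37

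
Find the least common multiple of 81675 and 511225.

13803075

81675 = 3³ · 5² · 11²; 511225 = 5² · 11² · 13²
max exponents: 3³ · 5² · 11² · 13² = 13803075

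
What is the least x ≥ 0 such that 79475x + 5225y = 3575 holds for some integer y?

8

gcd(79475, 5225) = 275 (Euclid: 79475 = 15·5225 + 1100; 5225 = 4·1100 + 825; 1100 = 1·825 + 275; 825 = 3·275 + 0), and 275 | 3575.
Extended Euclid: 79475·(5) + 5225·(-76) = 275. Scale by 13: x₀ = 65.
General solution x = x₀ + 19t; reducing mod 19 gives x = 8 (and y = -121).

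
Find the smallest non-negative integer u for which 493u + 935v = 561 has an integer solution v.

gcd(493, 935) = 17 (Euclid: 935 = 1·493 + 442; 493 = 1·442 + 51; 442 = 8·51 + 34; 51 = 1·34 + 17; 34 = 2·17 + 0), and 17 | 561.
Extended Euclid: 493·(19) + 935·(-10) = 17. Scale by 33: u₀ = 627.
General solution u = u₀ + 55t; reducing mod 55 gives u = 22 (and v = -11).

22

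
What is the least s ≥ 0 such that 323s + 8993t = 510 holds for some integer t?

Reduce mod 8993: 323s ≡ 510 (mod 8993). With g = gcd(323, 8993) = 17 dividing 510, divide through: 19s ≡ 30 (mod 529).
Since gcd(19, 529) = 1, s ≡ 30·(19)⁻¹ ≡ 280 (mod 529). Smallest non-negative: 280.

280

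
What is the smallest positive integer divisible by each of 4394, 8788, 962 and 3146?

39343876

4394 = 2 · 13³; 8788 = 2² · 13³; 962 = 2 · 13 · 37; 3146 = 2 · 11² · 13
lcm takes max exponent of each prime: 2² · 11² · 13³ · 37 = 39343876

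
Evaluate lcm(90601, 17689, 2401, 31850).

1041716707850

90601 = 7² · 43²; 17689 = 7² · 19²; 2401 = 7⁴; 31850 = 2 · 5² · 7² · 13
lcm takes max exponent of each prime: 2 · 5² · 7⁴ · 13 · 19² · 43² = 1041716707850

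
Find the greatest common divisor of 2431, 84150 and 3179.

187

2431 = 11 · 13 · 17; 84150 = 2 · 3² · 5² · 11 · 17; 3179 = 11 · 17²
gcd takes min exponent of each prime: 11 · 17 = 187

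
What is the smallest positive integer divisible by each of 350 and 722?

350 = 2 · 5² · 7; 722 = 2 · 19²
max exponents: 2 · 5² · 7 · 19² = 126350

126350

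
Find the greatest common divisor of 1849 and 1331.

1849 = 43²
1331 = 11³
Common: 1 = 1

1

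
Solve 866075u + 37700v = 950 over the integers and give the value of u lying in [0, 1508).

Reduce mod 37700: 866075u ≡ 950 (mod 37700). With g = gcd(866075, 37700) = 25 dividing 950, divide through: 34643u ≡ 38 (mod 1508).
Since gcd(34643, 1508) = 1, u ≡ 38·(34643)⁻¹ ≡ 514 (mod 1508). Smallest non-negative: 514.

514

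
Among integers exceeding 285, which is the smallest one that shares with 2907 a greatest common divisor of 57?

Multiples of 57 above 285: 57·6, 57·7, … . Need the cofactor coprime to 2907/57 = 51.
Checking s = 6, 7, … the first with gcd(s, 51) = 1 is s = 7, giving 399.

399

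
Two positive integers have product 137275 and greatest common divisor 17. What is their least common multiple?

8075

Since gcd(a,b)·lcm(a,b) = ab, lcm = 137275/17 = 8075.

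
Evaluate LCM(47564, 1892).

47564 = 2² · 11 · 23 · 47; 1892 = 2² · 11 · 43
max exponents: 2² · 11 · 23 · 43 · 47 = 2045252

2045252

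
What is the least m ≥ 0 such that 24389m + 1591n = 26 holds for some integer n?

917

Euclid: 24389 = 15·1591 + 524; 1591 = 3·524 + 19; 524 = 27·19 + 11; 19 = 1·11 + 8; 11 = 1·8 + 3; 8 = 2·3 + 2; 3 = 1·2 + 1; 2 = 2·1 + 0 → gcd = 1; 26 = 1·26.
Back-substitution yields 24389·(586) + 1591·(-8983) = 1, so one solution is m = 586·26 = 15236, n = -8983·26 = -233558.
Solutions in m differ by 1591/1 = 1591; the one in [0, 1591) is 15236 mod 1591 = 917.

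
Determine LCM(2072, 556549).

gcd first: 556549 = 268·2072 + 1253; 2072 = 1·1253 + 819; 1253 = 1·819 + 434; 819 = 1·434 + 385; 434 = 1·385 + 49; 385 = 7·49 + 42; 49 = 1·42 + 7; 42 = 6·7 + 0 → gcd = 7
lcm = 2072·556549/gcd = 1153169528/7 = 164738504

164738504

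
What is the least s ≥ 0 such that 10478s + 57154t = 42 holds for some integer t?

gcd(10478, 57154) = 2 (Euclid: 57154 = 5·10478 + 4764; 10478 = 2·4764 + 950; 4764 = 5·950 + 14; 950 = 67·14 + 12; 14 = 1·12 + 2; 12 = 6·2 + 0), and 2 | 42.
Extended Euclid: 10478·(-4091) + 57154·(750) = 2. Scale by 21: s₀ = -85911.
General solution s = s₀ + 28577k; reducing mod 28577 gives s = 28397 (and t = -5206).

28397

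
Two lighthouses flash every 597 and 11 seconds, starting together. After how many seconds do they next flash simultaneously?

6567

597 = 3 · 199; 11 = 11
max exponents: 3 · 11 · 199 = 6567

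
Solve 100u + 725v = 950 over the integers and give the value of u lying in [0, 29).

24

Euclid: 725 = 7·100 + 25; 100 = 4·25 + 0 → gcd = 25; 950 = 25·38.
Back-substitution yields 100·(-7) + 725·(1) = 25, so one solution is u = -7·38 = -266, v = 1·38 = 38.
Solutions in u differ by 725/25 = 29; the one in [0, 29) is -266 mod 29 = 24.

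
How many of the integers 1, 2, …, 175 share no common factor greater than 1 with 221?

Prime factors of 221: 13, 17. Count integers ≤ 175 divisible by none of them.
By inclusion–exclusion: 175 − ⌊175/13⌋ − ⌊175/17⌋ + ⌊175/221⌋ = 152.

152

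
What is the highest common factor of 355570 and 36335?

355570 = 2 · 5 · 31² · 37
36335 = 5 · 13² · 43
Common: 5 = 5

5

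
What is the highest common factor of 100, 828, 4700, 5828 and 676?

gcd(100, 828): 828 = 8·100 + 28; 100 = 3·28 + 16; 28 = 1·16 + 12; 16 = 1·12 + 4; 12 = 3·4 + 0 → 4
gcd(4, 4700): 4700 = 1175·4 + 0 → 4
gcd(4, 5828): 5828 = 1457·4 + 0 → 4
gcd(4, 676): 676 = 169·4 + 0 → 4

4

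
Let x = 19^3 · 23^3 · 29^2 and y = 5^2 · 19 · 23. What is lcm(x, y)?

1754608849325

max exponent per prime: 5^2 · 19^3 · 23^3 · 29^2 = 1754608849325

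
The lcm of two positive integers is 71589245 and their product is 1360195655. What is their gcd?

From gcd × lcm = pq: gcd = 1360195655 / 71589245 = 19.

19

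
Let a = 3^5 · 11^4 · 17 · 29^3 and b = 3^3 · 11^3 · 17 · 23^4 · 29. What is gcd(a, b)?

min exponent per shared prime: 3^3 · 11^3 · 17 · 29 = 17716941

17716941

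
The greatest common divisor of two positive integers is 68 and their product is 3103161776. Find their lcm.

gcd·lcm = product, so lcm = 3103161776/68 = 45634732.

45634732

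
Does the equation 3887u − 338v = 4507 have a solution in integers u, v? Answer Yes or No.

No

By Bézout, 3887u − 338v = 4507 has integer solutions iff gcd(3887, 338) | 4507.
Euclid: 3887 = 11·338 + 169; 338 = 2·169 + 0. gcd = 169; 4507 mod 169 = 113. No.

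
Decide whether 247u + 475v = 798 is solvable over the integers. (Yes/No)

By Bézout, 247u + 475v = 798 has integer solutions iff gcd(247, 475) | 798.
Euclid: 475 = 1·247 + 228; 247 = 1·228 + 19; 228 = 12·19 + 0. gcd = 19; 798 mod 19 = 0. Yes.

Yes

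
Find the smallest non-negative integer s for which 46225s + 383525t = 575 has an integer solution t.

6762

gcd(46225, 383525) = 25 (Euclid: 383525 = 8·46225 + 13725; 46225 = 3·13725 + 5050; 13725 = 2·5050 + 3625; 5050 = 1·3625 + 1425; 3625 = 2·1425 + 775; 1425 = 1·775 + 650; 775 = 1·650 + 125; 650 = 5·125 + 25; 125 = 5·25 + 0), and 25 | 575.
Extended Euclid: 46225·(2962) + 383525·(-357) = 25. Scale by 23: s₀ = 68126.
General solution s = s₀ + 15341k; reducing mod 15341 gives s = 6762 (and t = -815).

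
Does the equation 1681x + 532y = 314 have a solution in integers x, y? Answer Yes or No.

Yes

gcd(1681, 532): 1681 = 3·532 + 85; 532 = 6·85 + 22; 85 = 3·22 + 19; 22 = 1·19 + 3; 19 = 6·3 + 1; 3 = 3·1 + 0 → 1
1 divides 314, so a solution exists.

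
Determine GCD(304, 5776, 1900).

76

gcd(304, 5776): 5776 = 19·304 + 0 → 304
gcd(304, 1900): 1900 = 6·304 + 76; 304 = 4·76 + 0 → 76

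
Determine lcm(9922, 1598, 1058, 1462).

180330891466

lcm(9922, 1598) = 9922·1598/gcd = 15855356/2 = 7927678
lcm(7927678, 1058) = 7927678·1058/gcd = 8387483324/2 = 4193741662
lcm(4193741662, 1462) = 4193741662·1462/gcd = 6131250309844/34 = 180330891466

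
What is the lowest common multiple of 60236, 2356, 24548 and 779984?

2234599228066832

60236 = 2² · 11 · 37²; 2356 = 2² · 19 · 31; 24548 = 2² · 17 · 19²; 779984 = 2⁴ · 29 · 41²
lcm takes max exponent of each prime: 2⁴ · 11 · 17 · 19² · 29 · 31 · 37² · 41² = 2234599228066832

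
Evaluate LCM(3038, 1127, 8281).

11808706

3038 = 2 · 7² · 31; 1127 = 7² · 23; 8281 = 7² · 13²
lcm takes max exponent of each prime: 2 · 7² · 13² · 23 · 31 = 11808706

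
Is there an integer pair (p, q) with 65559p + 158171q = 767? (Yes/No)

Yes

By Bézout, 65559p + 158171q = 767 has integer solutions iff gcd(65559, 158171) | 767.
Euclid: 158171 = 2·65559 + 27053; 65559 = 2·27053 + 11453; 27053 = 2·11453 + 4147; 11453 = 2·4147 + 3159; 4147 = 1·3159 + 988; 3159 = 3·988 + 195; 988 = 5·195 + 13; 195 = 15·13 + 0. gcd = 13; 767 mod 13 = 0. Yes.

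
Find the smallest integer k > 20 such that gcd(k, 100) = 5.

100 = 5·20. Any k with gcd(k, 100) = 5 is a multiple of 5, say 5s, with s coprime to 20.
Need s > 20/5, so s ≥ 5. First s ≥ 5 with gcd(s, 20) = 1 is s = 7. Thus k = 5·7 = 35.

35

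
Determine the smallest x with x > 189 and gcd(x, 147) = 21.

210

gcd(x, 147) = 21 forces 21 | x; write x = 21s. Then gcd(21s, 21·7) = 21·gcd(s, 7), so need gcd(s, 7) = 1.
21s > 189 gives s ≥ 10. The least s ≥ 10 coprime to 7 is 10, so x = 21·10 = 210.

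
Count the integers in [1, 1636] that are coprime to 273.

863

Prime factors of 273: 3, 7, 13. Count integers ≤ 1636 divisible by none of them.
By inclusion–exclusion: 1636 − ⌊1636/3⌋ − ⌊1636/7⌋ − ⌊1636/13⌋ + ⌊1636/21⌋ + ⌊1636/39⌋ + ⌊1636/91⌋ − ⌊1636/273⌋ = 863.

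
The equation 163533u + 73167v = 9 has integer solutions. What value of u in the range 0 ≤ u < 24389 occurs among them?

gcd(163533, 73167) = 3 (Euclid: 163533 = 2·73167 + 17199; 73167 = 4·17199 + 4371; 17199 = 3·4371 + 4086; 4371 = 1·4086 + 285; 4086 = 14·285 + 96; 285 = 2·96 + 93; 96 = 1·93 + 3; 93 = 31·3 + 0), and 3 | 9.
Extended Euclid: 163533·(770) + 73167·(-1721) = 3. Scale by 3: u₀ = 2310.
General solution u = u₀ + 24389t; reducing mod 24389 gives u = 2310 (and v = -5163).

2310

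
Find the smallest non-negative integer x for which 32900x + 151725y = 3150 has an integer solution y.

120

Euclid: 151725 = 4·32900 + 20125; 32900 = 1·20125 + 12775; 20125 = 1·12775 + 7350; 12775 = 1·7350 + 5425; 7350 = 1·5425 + 1925; 5425 = 2·1925 + 1575; 1925 = 1·1575 + 350; 1575 = 4·350 + 175; 350 = 2·175 + 0 → gcd = 175; 3150 = 175·18.
Back-substitution yields 32900·(392) + 151725·(-85) = 175, so one solution is x = 392·18 = 7056, y = -85·18 = -1530.
Solutions in x differ by 151725/175 = 867; the one in [0, 867) is 7056 mod 867 = 120.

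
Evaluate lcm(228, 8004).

152076

gcd first: 8004 = 35·228 + 24; 228 = 9·24 + 12; 24 = 2·12 + 0 → gcd = 12
lcm = 228·8004/gcd = 1824912/12 = 152076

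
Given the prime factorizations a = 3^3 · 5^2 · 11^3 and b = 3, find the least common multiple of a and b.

max exponent per prime: 3^3 · 5^2 · 11^3 = 898425

898425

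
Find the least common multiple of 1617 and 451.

66297

1617 = 3 · 7² · 11; 451 = 11 · 41
max exponents: 3 · 7² · 11 · 41 = 66297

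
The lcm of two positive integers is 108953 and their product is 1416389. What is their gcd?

gcd·lcm = product, so gcd = 1416389/108953 = 13.

13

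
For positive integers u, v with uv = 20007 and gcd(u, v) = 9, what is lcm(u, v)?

2223

Since gcd(u,v)·lcm(u,v) = uv, lcm = 20007/9 = 2223.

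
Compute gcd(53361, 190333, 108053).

gcd(53361, 190333): 190333 = 3·53361 + 30250; 53361 = 1·30250 + 23111; 30250 = 1·23111 + 7139; 23111 = 3·7139 + 1694; 7139 = 4·1694 + 363; 1694 = 4·363 + 242; 363 = 1·242 + 121; 242 = 2·121 + 0 → 121
gcd(121, 108053): 108053 = 893·121 + 0 → 121

121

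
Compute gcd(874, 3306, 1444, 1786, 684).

38

gcd(874, 3306): 3306 = 3·874 + 684; 874 = 1·684 + 190; 684 = 3·190 + 114; 190 = 1·114 + 76; 114 = 1·76 + 38; 76 = 2·38 + 0 → 38
gcd(38, 1444): 1444 = 38·38 + 0 → 38
gcd(38, 1786): 1786 = 47·38 + 0 → 38
gcd(38, 684): 684 = 18·38 + 0 → 38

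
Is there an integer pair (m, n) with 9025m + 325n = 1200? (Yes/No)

By Bézout, 9025m + 325n = 1200 has integer solutions iff gcd(9025, 325) | 1200.
Euclid: 9025 = 27·325 + 250; 325 = 1·250 + 75; 250 = 3·75 + 25; 75 = 3·25 + 0. gcd = 25; 1200 mod 25 = 0. Yes.

Yes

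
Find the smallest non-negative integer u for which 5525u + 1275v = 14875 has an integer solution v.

2

Euclid: 5525 = 4·1275 + 425; 1275 = 3·425 + 0 → gcd = 425; 14875 = 425·35.
Back-substitution yields 5525·(1) + 1275·(-4) = 425, so one solution is u = 1·35 = 35, v = -4·35 = -140.
Solutions in u differ by 1275/425 = 3; the one in [0, 3) is 35 mod 3 = 2.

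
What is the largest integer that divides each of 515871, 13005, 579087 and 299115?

9

515871 = 3² · 31 · 43²; 13005 = 3² · 5 · 17²; 579087 = 3² · 37² · 47; 299115 = 3² · 5 · 17² · 23
gcd takes min exponent of each prime: 3² = 9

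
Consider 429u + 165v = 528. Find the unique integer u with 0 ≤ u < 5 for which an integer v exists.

2

gcd(429, 165) = 33 (Euclid: 429 = 2·165 + 99; 165 = 1·99 + 66; 99 = 1·66 + 33; 66 = 2·33 + 0), and 33 | 528.
Extended Euclid: 429·(2) + 165·(-5) = 33. Scale by 16: u₀ = 32.
General solution u = u₀ + 5t; reducing mod 5 gives u = 2 (and v = -2).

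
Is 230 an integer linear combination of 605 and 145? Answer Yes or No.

Yes

gcd(605, 145): 605 = 4·145 + 25; 145 = 5·25 + 20; 25 = 1·20 + 5; 20 = 4·5 + 0 → 5
5 divides 230, so a solution exists.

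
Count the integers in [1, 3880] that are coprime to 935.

2655

Prime factors of 935: 5, 11, 17. Count integers ≤ 3880 divisible by none of them.
By inclusion–exclusion: 3880 − ⌊3880/5⌋ − ⌊3880/11⌋ − ⌊3880/17⌋ + ⌊3880/55⌋ + ⌊3880/85⌋ + ⌊3880/187⌋ − ⌊3880/935⌋ = 2655.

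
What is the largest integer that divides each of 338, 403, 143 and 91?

gcd(338, 403): 403 = 1·338 + 65; 338 = 5·65 + 13; 65 = 5·13 + 0 → 13
gcd(13, 143): 143 = 11·13 + 0 → 13
gcd(13, 91): 91 = 7·13 + 0 → 13

13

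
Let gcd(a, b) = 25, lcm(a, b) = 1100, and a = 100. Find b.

275

a·b = gcd·lcm = 25·1100 = 27500, so b = 27500/100 = 275.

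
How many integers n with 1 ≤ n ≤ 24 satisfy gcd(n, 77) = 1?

77 = 7·11. Inclusion–exclusion on these primes:
24 − ⌊24/7⌋ − ⌊24/11⌋ + ⌊24/77⌋ = 19

19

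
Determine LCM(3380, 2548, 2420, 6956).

34849594780

3380 = 2² · 5 · 13²; 2548 = 2² · 7² · 13; 2420 = 2² · 5 · 11²; 6956 = 2² · 37 · 47
lcm takes max exponent of each prime: 2² · 5 · 7² · 11² · 13² · 37 · 47 = 34849594780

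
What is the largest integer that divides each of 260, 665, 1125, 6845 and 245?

5

260 = 2² · 5 · 13; 665 = 5 · 7 · 19; 1125 = 3² · 5³; 6845 = 5 · 37²; 245 = 5 · 7²
gcd takes min exponent of each prime: 5 = 5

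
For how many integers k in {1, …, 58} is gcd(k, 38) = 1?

Prime factors of 38: 2, 19. Count integers ≤ 58 divisible by none of them.
By inclusion–exclusion: 58 − ⌊58/2⌋ − ⌊58/19⌋ + ⌊58/38⌋ = 27.

27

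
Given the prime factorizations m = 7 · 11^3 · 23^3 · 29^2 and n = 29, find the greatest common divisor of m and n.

min exponent per shared prime: 29 = 29

29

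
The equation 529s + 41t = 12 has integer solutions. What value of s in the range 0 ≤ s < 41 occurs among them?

38

Reduce mod 41: 529s ≡ 12 (mod 41). With g = gcd(529, 41) = 1 dividing 12, divide through: 529s ≡ 12 (mod 41).
Since gcd(529, 41) = 1, s ≡ 12·(529)⁻¹ ≡ 38 (mod 41). Smallest non-negative: 38.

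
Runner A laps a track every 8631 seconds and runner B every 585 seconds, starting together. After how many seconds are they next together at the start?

561015

8631 = 3² · 7 · 137; 585 = 3² · 5 · 13
max exponents: 3² · 5 · 7 · 13 · 137 = 561015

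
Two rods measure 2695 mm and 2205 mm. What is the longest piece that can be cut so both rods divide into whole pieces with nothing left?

2695 = 5 · 7² · 11
2205 = 3² · 5 · 7²
Common: 5 · 7² = 245

245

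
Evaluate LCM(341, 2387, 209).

45353

341 = 11 · 31; 2387 = 7 · 11 · 31; 209 = 11 · 19
lcm takes max exponent of each prime: 7 · 11 · 19 · 31 = 45353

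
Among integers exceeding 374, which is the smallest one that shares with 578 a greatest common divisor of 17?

391

Multiples of 17 above 374: 17·23, 17·24, … . Need the cofactor coprime to 578/17 = 34.
Checking s = 23, 24, … the first with gcd(s, 34) = 1 is s = 23, giving 391.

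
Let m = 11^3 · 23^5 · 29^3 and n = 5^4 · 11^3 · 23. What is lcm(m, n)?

max exponent per prime: 5^4 · 11^3 · 23^5 · 29^3 = 130584384567085625

130584384567085625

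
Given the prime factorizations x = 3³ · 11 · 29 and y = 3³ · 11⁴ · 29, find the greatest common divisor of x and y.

min exponent per shared prime: 3³ · 11 · 29 = 8613

8613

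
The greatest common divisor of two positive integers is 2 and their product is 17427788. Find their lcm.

8713894

gcd·lcm = product, so lcm = 17427788/2 = 8713894.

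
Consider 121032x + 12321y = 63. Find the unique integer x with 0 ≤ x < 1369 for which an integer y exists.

gcd(121032, 12321) = 9 (Euclid: 121032 = 9·12321 + 10143; 12321 = 1·10143 + 2178; 10143 = 4·2178 + 1431; 2178 = 1·1431 + 747; 1431 = 1·747 + 684; 747 = 1·684 + 63; 684 = 10·63 + 54; 63 = 1·54 + 9; 54 = 6·9 + 0), and 9 | 63.
Extended Euclid: 121032·(-198) + 12321·(1945) = 9. Scale by 7: x₀ = -1386.
General solution x = x₀ + 1369t; reducing mod 1369 gives x = 1352 (and y = -13281).

1352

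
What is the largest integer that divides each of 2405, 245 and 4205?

5

gcd(2405, 245): 2405 = 9·245 + 200; 245 = 1·200 + 45; 200 = 4·45 + 20; 45 = 2·20 + 5; 20 = 4·5 + 0 → 5
gcd(5, 4205): 4205 = 841·5 + 0 → 5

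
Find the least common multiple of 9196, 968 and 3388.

9196 = 2² · 11² · 19; 968 = 2³ · 11²; 3388 = 2² · 7 · 11²
lcm takes max exponent of each prime: 2³ · 7 · 11² · 19 = 128744

128744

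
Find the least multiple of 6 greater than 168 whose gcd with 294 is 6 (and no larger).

174

294 = 6·49. Any a with gcd(a, 294) = 6 is a multiple of 6, say 6s, with s coprime to 49.
Need s > 168/6, so s ≥ 29. First s ≥ 29 with gcd(s, 49) = 1 is s = 29. Thus a = 6·29 = 174.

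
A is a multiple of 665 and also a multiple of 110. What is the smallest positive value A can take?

14630

gcd first: 665 = 6·110 + 5; 110 = 22·5 + 0 → gcd = 5
lcm = 665·110/gcd = 73150/5 = 14630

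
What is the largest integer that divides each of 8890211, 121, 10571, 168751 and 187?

gcd(8890211, 121): 8890211 = 73472·121 + 99; 121 = 1·99 + 22; 99 = 4·22 + 11; 22 = 2·11 + 0 → 11
gcd(11, 10571): 10571 = 961·11 + 0 → 11
gcd(11, 168751): 168751 = 15341·11 + 0 → 11
gcd(11, 187): 187 = 17·11 + 0 → 11

11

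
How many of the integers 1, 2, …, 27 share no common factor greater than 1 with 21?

21 = 3·7. Inclusion–exclusion on these primes:
27 − ⌊27/3⌋ − ⌊27/7⌋ + ⌊27/21⌋ = 16

16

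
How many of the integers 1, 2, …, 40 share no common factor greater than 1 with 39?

Prime factors of 39: 3, 13. Count integers ≤ 40 divisible by none of them.
By inclusion–exclusion: 40 − ⌊40/3⌋ − ⌊40/13⌋ + ⌊40/39⌋ = 25.

25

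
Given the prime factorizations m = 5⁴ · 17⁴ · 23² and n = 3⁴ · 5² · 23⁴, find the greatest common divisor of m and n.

13225

min exponent per shared prime: 5² · 23² = 13225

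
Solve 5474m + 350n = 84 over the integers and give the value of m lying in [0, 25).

gcd(5474, 350) = 14 (Euclid: 5474 = 15·350 + 224; 350 = 1·224 + 126; 224 = 1·126 + 98; 126 = 1·98 + 28; 98 = 3·28 + 14; 28 = 2·14 + 0), and 14 | 84.
Extended Euclid: 5474·(11) + 350·(-172) = 14. Scale by 6: m₀ = 66.
General solution m = m₀ + 25t; reducing mod 25 gives m = 16 (and n = -250).

16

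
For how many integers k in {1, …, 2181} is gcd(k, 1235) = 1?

1235 = 5·13·19. Inclusion–exclusion on these primes:
2181 − ⌊2181/5⌋ − ⌊2181/13⌋ − ⌊2181/19⌋ + ⌊2181/65⌋ + ⌊2181/95⌋ + ⌊2181/247⌋ − ⌊2181/1235⌋ = 1526

1526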